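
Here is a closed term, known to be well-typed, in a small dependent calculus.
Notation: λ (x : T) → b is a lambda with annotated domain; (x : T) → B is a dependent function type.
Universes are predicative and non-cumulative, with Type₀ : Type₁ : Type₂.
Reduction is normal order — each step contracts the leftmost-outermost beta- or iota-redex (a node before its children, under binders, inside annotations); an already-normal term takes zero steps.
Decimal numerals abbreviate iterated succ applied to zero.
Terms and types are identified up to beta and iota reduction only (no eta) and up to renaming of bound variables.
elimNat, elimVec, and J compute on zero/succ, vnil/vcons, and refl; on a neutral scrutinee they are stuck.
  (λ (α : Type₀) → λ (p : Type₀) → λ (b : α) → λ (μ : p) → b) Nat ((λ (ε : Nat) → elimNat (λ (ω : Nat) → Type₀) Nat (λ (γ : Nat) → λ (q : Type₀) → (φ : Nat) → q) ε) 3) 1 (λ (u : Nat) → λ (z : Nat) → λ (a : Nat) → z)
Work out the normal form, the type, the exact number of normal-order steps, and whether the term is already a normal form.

normal form:
  1
type:
  Nat
normal-order step count: 4
started in normal form: no
first redex: a beta-redex


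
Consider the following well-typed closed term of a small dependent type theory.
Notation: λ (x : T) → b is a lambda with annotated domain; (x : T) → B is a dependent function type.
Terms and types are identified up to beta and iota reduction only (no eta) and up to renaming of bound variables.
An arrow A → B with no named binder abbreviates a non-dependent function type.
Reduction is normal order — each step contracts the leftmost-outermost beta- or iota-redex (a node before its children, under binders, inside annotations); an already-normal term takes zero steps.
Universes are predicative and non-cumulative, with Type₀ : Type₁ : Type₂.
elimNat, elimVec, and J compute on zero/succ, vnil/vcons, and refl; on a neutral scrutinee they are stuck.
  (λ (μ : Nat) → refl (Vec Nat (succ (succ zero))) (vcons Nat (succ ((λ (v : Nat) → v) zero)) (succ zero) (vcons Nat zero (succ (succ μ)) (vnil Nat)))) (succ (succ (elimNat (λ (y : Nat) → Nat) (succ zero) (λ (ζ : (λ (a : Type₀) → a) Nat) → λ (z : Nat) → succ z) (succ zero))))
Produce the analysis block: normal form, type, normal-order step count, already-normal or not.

reduced normal form:
  refl (Vec Nat (succ (succ zero))) (vcons Nat (succ zero) (succ zero) (vcons Nat zero (succ (succ (succ (succ (succ (succ zero)))))) (vnil Nat)))
inferred type:
  Eq (Vec Nat (succ (succ zero))) (vcons Nat (succ zero) (succ zero) (vcons Nat zero (succ (succ (succ (succ (succ (succ zero)))))) (vnil Nat))) (vcons Nat (succ zero) (succ zero) (vcons Nat zero (succ (succ (succ (succ (succ (succ zero)))))) (vnil Nat)))
steps to reach normal form (normal order): 6
term was already normal: no
first contracted redex: a beta-redex


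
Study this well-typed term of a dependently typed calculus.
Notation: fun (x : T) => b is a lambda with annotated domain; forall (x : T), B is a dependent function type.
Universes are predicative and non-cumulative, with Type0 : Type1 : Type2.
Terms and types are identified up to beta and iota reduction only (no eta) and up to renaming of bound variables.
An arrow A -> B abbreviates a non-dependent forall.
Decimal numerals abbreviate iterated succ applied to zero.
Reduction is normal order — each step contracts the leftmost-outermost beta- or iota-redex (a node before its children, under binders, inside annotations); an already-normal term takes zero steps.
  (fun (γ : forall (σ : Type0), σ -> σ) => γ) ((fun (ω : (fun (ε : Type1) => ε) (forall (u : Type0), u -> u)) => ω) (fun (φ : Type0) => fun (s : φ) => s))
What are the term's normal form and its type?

resulting normal form:
  fun (γ : Type0) => fun (σ : γ) => σ
inferred type:
  forall (γ : Type0), γ -> γ


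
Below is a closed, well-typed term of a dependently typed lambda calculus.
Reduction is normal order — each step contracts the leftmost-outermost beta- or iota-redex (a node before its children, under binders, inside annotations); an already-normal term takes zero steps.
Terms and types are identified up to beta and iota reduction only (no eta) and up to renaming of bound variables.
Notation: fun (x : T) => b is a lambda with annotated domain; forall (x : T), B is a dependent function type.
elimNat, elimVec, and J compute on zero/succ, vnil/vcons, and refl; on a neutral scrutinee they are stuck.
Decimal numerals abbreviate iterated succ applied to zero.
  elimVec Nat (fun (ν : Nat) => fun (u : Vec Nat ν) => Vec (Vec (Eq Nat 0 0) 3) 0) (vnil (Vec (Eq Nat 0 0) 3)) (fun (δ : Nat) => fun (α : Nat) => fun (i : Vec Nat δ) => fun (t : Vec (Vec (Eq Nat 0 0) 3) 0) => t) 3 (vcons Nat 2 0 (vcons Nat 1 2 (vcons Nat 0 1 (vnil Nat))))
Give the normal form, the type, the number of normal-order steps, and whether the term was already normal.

resulting normal form:
  vnil (Vec (Eq Nat 0 0) 3)
type:
  Vec (Vec (Eq Nat 0 0) 3) 0
normal-order step count: 16
already normal: no
first contracted redex: an elimVec iota-redex


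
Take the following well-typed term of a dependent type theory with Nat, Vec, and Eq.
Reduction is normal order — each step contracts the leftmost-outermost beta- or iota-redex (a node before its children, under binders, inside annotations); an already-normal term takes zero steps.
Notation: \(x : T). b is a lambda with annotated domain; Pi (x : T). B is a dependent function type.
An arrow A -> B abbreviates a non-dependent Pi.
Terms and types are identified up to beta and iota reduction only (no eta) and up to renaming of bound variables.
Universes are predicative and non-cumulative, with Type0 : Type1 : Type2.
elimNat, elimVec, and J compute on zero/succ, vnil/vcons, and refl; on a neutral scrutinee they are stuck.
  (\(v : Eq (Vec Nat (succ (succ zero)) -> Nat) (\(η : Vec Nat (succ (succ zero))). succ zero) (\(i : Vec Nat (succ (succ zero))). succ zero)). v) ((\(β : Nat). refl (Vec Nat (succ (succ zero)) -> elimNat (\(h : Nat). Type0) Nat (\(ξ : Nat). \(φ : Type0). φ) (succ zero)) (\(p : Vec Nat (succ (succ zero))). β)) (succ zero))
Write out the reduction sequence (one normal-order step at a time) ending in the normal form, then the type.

normal-order reduction:
  (\(v : Eq (Vec Nat (succ (succ zero)) -> Nat) (\(η : Vec Nat (succ (succ zero))). succ zero) (\(i : Vec Nat (succ (succ zero))). succ zero)). v) ((\(β : Nat). refl (Vec Nat (succ (succ zero)) -> elimNat (\(h : Nat). Type0) Nat (\(ξ : Nat). \(φ : Type0). φ) (succ zero)) (\(p : Vec Nat (succ (succ zero))). β)) (succ zero))
  ~> (\(v : Nat). refl (Vec Nat (succ (succ zero)) -> elimNat (\(η : Nat). Type0) Nat (\(i : Nat). \(β : Type0). β) (succ zero)) (\(h : Vec Nat (succ (succ zero))). v)) (succ zero)
  ~> refl (Vec Nat (succ (succ zero)) -> elimNat (\(v : Nat). Type0) Nat (\(η : Nat). \(i : Type0). i) (succ zero)) (\(β : Vec Nat (succ (succ zero))). succ zero)
  ~> refl (Vec Nat (succ (succ zero)) -> (\(v : Nat). \(η : Type0). η) zero (elimNat (\(i : Nat). Type0) Nat (\(β : Nat). \(h : Type0). h) zero)) (\(ξ : Vec Nat (succ (succ zero))). succ zero)
  ~> refl (Vec Nat (succ (succ zero)) -> (\(v : Type0). v) (elimNat (\(η : Nat). Type0) Nat (\(i : Nat). \(β : Type0). β) zero)) (\(h : Vec Nat (succ (succ zero))). succ zero)
  ~> refl (Vec Nat (succ (succ zero)) -> elimNat (\(v : Nat). Type0) Nat (\(η : Nat). \(i : Type0). i) zero) (\(β : Vec Nat (succ (succ zero))). succ zero)
  ~> refl (Vec Nat (succ (succ zero)) -> Nat) (\(v : Vec Nat (succ (succ zero))). succ zero)
inferred type:
  Eq (Vec Nat (succ (succ zero)) -> Nat) (\(v : Vec Nat (succ (succ zero))). succ zero) (\(η : Vec Nat (succ (succ zero))). succ zero)


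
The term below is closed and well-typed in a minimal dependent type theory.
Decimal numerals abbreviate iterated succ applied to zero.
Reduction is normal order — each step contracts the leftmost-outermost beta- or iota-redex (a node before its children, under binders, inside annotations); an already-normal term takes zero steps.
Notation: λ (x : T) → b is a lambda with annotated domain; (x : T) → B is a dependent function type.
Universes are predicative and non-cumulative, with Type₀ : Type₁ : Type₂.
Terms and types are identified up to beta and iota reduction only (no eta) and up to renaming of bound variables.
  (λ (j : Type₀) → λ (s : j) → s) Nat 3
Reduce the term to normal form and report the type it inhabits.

resulting normal form:
  3
type:
  Nat
observation: normalization takes exactly 2 steps under the normal-order strategy.


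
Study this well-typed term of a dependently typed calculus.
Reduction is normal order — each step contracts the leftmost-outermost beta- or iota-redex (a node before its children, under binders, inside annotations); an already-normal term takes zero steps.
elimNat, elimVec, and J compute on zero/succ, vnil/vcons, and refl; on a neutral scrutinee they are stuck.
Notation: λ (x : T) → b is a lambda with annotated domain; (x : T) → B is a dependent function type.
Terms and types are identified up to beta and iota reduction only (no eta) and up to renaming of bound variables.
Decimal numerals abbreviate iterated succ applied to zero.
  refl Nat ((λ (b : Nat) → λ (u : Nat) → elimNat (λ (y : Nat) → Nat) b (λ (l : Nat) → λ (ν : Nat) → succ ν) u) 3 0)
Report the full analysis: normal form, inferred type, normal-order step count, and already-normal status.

normal form:
  refl Nat 3
the term's type:
  Eq Nat 3 3
steps to reach normal form (normal order): 3
started in normal form: no
first redex: a beta-redex


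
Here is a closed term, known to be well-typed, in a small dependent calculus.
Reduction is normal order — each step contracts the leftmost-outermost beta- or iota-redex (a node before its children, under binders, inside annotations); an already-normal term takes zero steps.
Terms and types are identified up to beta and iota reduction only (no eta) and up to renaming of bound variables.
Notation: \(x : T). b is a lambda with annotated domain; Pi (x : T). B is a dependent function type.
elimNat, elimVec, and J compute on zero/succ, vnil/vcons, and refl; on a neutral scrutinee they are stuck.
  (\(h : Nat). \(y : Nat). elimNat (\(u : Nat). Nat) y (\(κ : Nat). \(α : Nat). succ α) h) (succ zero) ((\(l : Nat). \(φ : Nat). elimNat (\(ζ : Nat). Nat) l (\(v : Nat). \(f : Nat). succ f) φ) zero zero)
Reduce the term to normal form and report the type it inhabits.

reduced normal form:
  succ zero
the term's type:
  Nat
observation: contracting a beta-redex first, the term normalizes in 9 steps.


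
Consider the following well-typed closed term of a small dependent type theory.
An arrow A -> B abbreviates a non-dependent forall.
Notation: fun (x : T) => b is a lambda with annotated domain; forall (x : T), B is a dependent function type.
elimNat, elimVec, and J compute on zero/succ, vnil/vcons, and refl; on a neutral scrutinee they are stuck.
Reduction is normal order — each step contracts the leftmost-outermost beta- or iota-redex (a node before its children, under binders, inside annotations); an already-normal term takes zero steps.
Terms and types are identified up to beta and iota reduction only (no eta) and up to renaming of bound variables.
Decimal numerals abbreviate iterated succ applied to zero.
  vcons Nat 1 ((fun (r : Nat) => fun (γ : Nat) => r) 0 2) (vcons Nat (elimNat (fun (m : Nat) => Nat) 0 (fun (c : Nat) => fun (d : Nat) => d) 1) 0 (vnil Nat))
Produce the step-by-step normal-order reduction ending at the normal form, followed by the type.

normal-order reduction sequence:
  vcons Nat 1 ((fun (r : Nat) => fun (γ : Nat) => r) 0 2) (vcons Nat (elimNat (fun (m : Nat) => Nat) 0 (fun (c : Nat) => fun (d : Nat) => d) 1) 0 (vnil Nat))
  ~> vcons Nat 1 ((fun (r : Nat) => 0) 2) (vcons Nat (elimNat (fun (γ : Nat) => Nat) 0 (fun (m : Nat) => fun (c : Nat) => c) 1) 0 (vnil Nat))
  ~> vcons Nat 1 0 (vcons Nat (elimNat (fun (r : Nat) => Nat) 0 (fun (γ : Nat) => fun (m : Nat) => m) 1) 0 (vnil Nat))
  ~> vcons Nat 1 0 (vcons Nat ((fun (r : Nat) => fun (γ : Nat) => γ) 0 (elimNat (fun (m : Nat) => Nat) 0 (fun (c : Nat) => fun (d : Nat) => d) 0)) 0 (vnil Nat))
  ~> vcons Nat 1 0 (vcons Nat ((fun (r : Nat) => r) (elimNat (fun (γ : Nat) => Nat) 0 (fun (m : Nat) => fun (c : Nat) => c) 0)) 0 (vnil Nat))
  ~> vcons Nat 1 0 (vcons Nat (elimNat (fun (r : Nat) => Nat) 0 (fun (γ : Nat) => fun (m : Nat) => m) 0) 0 (vnil Nat))
  ~> vcons Nat 1 0 (vcons Nat 0 0 (vnil Nat))
inferred type:
  Vec Nat 2


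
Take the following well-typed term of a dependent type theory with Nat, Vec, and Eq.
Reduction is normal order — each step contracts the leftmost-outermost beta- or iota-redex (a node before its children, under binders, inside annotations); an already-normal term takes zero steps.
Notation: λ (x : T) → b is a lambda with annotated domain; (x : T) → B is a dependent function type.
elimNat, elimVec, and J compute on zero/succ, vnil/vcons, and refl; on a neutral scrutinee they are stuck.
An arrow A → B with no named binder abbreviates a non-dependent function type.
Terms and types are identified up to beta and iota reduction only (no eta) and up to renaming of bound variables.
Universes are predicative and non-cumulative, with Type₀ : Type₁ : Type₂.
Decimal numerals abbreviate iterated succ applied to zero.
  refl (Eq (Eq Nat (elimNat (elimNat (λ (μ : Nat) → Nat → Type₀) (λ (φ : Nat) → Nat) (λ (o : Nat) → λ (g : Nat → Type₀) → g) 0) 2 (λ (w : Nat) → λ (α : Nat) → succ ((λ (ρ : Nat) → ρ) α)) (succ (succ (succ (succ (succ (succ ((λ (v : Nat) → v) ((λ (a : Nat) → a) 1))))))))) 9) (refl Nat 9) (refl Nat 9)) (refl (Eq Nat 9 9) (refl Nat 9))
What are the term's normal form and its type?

normal form:
  refl (Eq (Eq Nat 9 9) (refl Nat 9) (refl Nat 9)) (refl (Eq Nat 9 9) (refl Nat 9))
type:
  Eq (Eq (Eq Nat 9 9) (refl Nat 9) (refl Nat 9)) (refl (Eq Nat 9 9) (refl Nat 9)) (refl (Eq Nat 9 9) (refl Nat 9))


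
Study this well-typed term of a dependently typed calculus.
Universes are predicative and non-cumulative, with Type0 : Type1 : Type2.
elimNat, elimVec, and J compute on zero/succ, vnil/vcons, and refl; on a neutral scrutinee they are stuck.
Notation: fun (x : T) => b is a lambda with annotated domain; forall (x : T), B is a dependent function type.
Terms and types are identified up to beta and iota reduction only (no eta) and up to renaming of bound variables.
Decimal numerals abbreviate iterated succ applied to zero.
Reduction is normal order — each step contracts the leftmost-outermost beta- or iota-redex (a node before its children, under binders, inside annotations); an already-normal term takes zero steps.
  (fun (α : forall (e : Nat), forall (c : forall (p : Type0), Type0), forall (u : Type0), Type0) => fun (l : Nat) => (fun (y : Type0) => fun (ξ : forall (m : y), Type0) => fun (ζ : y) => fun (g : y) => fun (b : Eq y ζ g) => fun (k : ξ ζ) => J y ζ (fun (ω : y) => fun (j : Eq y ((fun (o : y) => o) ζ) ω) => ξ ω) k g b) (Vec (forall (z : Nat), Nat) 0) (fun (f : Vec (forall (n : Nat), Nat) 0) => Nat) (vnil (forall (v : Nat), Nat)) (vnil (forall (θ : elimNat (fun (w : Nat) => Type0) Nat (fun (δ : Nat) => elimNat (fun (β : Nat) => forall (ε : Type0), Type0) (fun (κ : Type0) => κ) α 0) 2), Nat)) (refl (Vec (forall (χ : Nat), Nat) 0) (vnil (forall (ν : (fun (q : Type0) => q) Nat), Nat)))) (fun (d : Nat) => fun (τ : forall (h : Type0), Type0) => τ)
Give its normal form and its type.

normal form:
  fun (α : Nat) => fun (e : Nat) => e
the term's type:
  forall (α : Nat), forall (e : Nat), Nat


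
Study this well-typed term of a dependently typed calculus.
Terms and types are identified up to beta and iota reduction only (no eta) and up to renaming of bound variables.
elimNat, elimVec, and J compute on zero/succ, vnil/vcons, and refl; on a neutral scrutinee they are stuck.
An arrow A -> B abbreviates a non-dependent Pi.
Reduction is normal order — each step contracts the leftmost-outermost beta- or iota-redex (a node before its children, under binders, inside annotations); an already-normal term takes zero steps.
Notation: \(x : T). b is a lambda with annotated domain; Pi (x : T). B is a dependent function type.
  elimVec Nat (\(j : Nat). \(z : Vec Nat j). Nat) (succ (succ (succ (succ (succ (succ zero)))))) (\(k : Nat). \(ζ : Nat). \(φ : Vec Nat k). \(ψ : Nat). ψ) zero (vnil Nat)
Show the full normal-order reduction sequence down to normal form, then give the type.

normal-order reduction:
  elimVec Nat (\(j : Nat). \(z : Vec Nat j). Nat) (succ (succ (succ (succ (succ (succ zero)))))) (\(k : Nat). \(ζ : Nat). \(φ : Vec Nat k). \(ψ : Nat). ψ) zero (vnil Nat)
  ~> succ (succ (succ (succ (succ (succ zero)))))
inferred type:
  Nat


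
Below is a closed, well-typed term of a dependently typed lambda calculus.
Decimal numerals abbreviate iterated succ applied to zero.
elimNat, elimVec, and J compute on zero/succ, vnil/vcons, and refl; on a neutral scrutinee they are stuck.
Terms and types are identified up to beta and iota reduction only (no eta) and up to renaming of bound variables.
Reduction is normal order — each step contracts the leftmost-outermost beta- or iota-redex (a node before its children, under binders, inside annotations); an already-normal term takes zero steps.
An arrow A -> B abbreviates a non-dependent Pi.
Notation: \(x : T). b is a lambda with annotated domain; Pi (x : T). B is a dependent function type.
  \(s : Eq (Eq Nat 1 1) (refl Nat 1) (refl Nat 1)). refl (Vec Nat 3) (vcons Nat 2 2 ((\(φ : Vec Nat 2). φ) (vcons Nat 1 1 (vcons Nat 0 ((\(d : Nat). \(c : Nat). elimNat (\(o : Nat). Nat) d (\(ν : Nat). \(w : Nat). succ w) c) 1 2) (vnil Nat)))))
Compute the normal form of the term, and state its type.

reduced normal form:
  \(s : Eq (Eq Nat 1 1) (refl Nat 1) (refl Nat 1)). refl (Vec Nat 3) (vcons Nat 2 2 (vcons Nat 1 1 (vcons Nat 0 3 (vnil Nat))))
the term's type:
  Eq (Eq Nat 1 1) (refl Nat 1) (refl Nat 1) -> Eq (Vec Nat 3) (vcons Nat 2 2 (vcons Nat 1 1 (vcons Nat 0 3 (vnil Nat)))) (vcons Nat 2 2 (vcons Nat 1 1 (vcons Nat 0 3 (vnil Nat))))


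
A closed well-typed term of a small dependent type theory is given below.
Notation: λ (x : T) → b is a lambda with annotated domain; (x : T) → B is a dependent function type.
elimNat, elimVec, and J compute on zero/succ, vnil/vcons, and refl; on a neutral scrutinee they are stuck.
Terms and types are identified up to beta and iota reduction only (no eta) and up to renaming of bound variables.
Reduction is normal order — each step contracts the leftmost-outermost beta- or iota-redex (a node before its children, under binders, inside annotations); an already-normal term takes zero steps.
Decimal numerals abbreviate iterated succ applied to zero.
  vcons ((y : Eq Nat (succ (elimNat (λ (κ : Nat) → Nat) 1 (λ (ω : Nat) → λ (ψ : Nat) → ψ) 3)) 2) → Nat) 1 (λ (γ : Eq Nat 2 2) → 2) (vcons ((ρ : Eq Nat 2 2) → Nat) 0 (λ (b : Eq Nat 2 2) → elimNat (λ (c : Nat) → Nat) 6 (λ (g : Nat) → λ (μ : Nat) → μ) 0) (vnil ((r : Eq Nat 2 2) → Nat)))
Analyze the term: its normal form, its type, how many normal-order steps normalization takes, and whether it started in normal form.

normal form:
  vcons ((y : Eq Nat 2 2) → Nat) 1 (λ (κ : Eq Nat 2 2) → 2) (vcons ((ω : Eq Nat 2 2) → Nat) 0 (λ (ψ : Eq Nat 2 2) → 6) (vnil ((γ : Eq Nat 2 2) → Nat)))
the term's type:
  Vec ((y : Eq Nat 2 2) → Nat) 2
normal-order step count: 11
already normal: no
first redex: an elimNat iota-redex


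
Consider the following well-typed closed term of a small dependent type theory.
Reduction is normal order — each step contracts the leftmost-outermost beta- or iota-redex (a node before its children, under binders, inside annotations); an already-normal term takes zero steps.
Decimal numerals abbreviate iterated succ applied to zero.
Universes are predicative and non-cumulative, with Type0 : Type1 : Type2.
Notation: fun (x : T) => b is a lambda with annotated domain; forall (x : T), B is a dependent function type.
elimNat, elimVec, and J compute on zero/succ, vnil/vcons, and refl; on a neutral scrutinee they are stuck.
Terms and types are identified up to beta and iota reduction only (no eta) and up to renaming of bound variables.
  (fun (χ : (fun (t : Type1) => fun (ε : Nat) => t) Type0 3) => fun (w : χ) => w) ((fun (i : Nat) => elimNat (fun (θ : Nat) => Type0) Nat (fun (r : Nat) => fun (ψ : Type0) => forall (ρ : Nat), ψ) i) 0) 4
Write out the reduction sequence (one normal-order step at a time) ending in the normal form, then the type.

normal-order reduction sequence:
  (fun (χ : (fun (t : Type1) => fun (ε : Nat) => t) Type0 3) => fun (w : χ) => w) ((fun (i : Nat) => elimNat (fun (θ : Nat) => Type0) Nat (fun (r : Nat) => fun (ψ : Type0) => forall (ρ : Nat), ψ) i) 0) 4
  ~> (fun (χ : (fun (t : Nat) => elimNat (fun (ε : Nat) => Type0) Nat (fun (w : Nat) => fun (i : Type0) => forall (θ : Nat), i) t) 0) => χ) 4
  ~> 4
the term's type:
  Nat


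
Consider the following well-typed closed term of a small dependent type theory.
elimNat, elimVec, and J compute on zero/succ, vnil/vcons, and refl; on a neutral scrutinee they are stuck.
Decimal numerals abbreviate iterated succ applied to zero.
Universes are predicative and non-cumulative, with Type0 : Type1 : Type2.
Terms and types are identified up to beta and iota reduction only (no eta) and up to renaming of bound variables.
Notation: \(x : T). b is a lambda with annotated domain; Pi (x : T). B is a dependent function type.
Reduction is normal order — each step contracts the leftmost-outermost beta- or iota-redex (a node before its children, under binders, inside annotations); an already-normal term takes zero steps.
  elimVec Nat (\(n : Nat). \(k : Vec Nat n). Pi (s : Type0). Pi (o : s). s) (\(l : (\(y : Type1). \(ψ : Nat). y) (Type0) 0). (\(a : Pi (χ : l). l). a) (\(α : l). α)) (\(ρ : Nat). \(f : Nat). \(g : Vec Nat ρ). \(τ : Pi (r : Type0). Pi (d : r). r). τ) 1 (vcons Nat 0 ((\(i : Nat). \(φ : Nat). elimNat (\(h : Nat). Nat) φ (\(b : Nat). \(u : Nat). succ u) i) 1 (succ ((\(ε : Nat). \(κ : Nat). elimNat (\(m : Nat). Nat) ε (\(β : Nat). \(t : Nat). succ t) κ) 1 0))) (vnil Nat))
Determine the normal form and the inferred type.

reduced normal form:
  \(n : Type0). \(k : n). k
inferred type:
  Pi (n : Type0). Pi (k : n). n
observation: normalization takes exactly 9 steps under the normal-order strategy.


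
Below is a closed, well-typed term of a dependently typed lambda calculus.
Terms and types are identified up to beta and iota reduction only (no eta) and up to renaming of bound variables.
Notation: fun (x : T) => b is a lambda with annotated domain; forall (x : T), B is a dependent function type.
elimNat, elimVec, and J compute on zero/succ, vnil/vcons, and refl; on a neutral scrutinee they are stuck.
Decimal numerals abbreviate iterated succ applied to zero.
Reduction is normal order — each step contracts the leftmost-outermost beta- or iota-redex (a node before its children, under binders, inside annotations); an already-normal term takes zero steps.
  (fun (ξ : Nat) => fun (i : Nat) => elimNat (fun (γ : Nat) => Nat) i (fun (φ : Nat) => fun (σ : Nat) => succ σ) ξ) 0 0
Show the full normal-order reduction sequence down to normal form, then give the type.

reduction (normal order):
  (fun (ξ : Nat) => fun (i : Nat) => elimNat (fun (γ : Nat) => Nat) i (fun (φ : Nat) => fun (σ : Nat) => succ σ) ξ) 0 0
  ~> (fun (ξ : Nat) => elimNat (fun (i : Nat) => Nat) ξ (fun (γ : Nat) => fun (φ : Nat) => succ φ) 0) 0
  ~> elimNat (fun (ξ : Nat) => Nat) 0 (fun (i : Nat) => fun (γ : Nat) => succ γ) 0
  ~> 0
type:
  Nat


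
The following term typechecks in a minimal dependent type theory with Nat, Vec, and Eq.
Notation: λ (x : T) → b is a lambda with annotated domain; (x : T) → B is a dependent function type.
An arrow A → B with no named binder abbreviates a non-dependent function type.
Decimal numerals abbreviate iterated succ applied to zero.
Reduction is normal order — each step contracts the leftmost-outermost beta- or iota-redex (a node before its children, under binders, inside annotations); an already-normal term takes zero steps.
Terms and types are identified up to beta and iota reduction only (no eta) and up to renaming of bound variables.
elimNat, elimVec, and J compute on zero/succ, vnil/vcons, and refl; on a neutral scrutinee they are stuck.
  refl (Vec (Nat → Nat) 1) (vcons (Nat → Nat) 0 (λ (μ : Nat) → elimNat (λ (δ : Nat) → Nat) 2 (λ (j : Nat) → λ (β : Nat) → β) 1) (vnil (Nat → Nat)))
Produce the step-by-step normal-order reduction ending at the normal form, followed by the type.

normal-order reduction sequence:
  refl (Vec (Nat → Nat) 1) (vcons (Nat → Nat) 0 (λ (μ : Nat) → elimNat (λ (δ : Nat) → Nat) 2 (λ (j : Nat) → λ (β : Nat) → β) 1) (vnil (Nat → Nat)))
  ~> refl (Vec (Nat → Nat) 1) (vcons (Nat → Nat) 0 (λ (μ : Nat) → (λ (δ : Nat) → λ (j : Nat) → j) 0 (elimNat (λ (β : Nat) → Nat) 2 (λ (z : Nat) → λ (h : Nat) → h) 0)) (vnil (Nat → Nat)))
  ~> refl (Vec (Nat → Nat) 1) (vcons (Nat → Nat) 0 (λ (μ : Nat) → (λ (δ : Nat) → δ) (elimNat (λ (j : Nat) → Nat) 2 (λ (β : Nat) → λ (z : Nat) → z) 0)) (vnil (Nat → Nat)))
  ~> refl (Vec (Nat → Nat) 1) (vcons (Nat → Nat) 0 (λ (μ : Nat) → elimNat (λ (δ : Nat) → Nat) 2 (λ (j : Nat) → λ (β : Nat) → β) 0) (vnil (Nat → Nat)))
  ~> refl (Vec (Nat → Nat) 1) (vcons (Nat → Nat) 0 (λ (μ : Nat) → 2) (vnil (Nat → Nat)))
the term's type:
  Eq (Vec (Nat → Nat) 1) (vcons (Nat → Nat) 0 (λ (μ : Nat) → 2) (vnil (Nat → Nat))) (vcons (Nat → Nat) 0 (λ (δ : Nat) → 2) (vnil (Nat → Nat)))


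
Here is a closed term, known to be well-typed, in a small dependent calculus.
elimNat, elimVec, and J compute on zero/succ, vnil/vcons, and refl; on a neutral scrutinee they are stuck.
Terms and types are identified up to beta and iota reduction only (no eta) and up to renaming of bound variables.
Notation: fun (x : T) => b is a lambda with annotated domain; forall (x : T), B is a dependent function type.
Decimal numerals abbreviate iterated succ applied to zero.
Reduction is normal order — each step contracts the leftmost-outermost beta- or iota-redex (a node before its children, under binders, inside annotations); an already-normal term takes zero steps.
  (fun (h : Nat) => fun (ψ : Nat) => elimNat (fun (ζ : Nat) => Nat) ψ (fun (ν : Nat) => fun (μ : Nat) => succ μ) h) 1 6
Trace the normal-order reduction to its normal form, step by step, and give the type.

normal-order reduction:
  (fun (h : Nat) => fun (ψ : Nat) => elimNat (fun (ζ : Nat) => Nat) ψ (fun (ν : Nat) => fun (μ : Nat) => succ μ) h) 1 6
  ~> (fun (h : Nat) => elimNat (fun (ψ : Nat) => Nat) h (fun (ζ : Nat) => fun (ν : Nat) => succ ν) 1) 6
  ~> elimNat (fun (h : Nat) => Nat) 6 (fun (ψ : Nat) => fun (ζ : Nat) => succ ζ) 1
  ~> (fun (h : Nat) => fun (ψ : Nat) => succ ψ) 0 (elimNat (fun (ζ : Nat) => Nat) 6 (fun (ν : Nat) => fun (μ : Nat) => succ μ) 0)
  ~> (fun (h : Nat) => succ h) (elimNat (fun (ψ : Nat) => Nat) 6 (fun (ζ : Nat) => fun (ν : Nat) => succ ν) 0)
  ~> succ (elimNat (fun (h : Nat) => Nat) 6 (fun (ψ : Nat) => fun (ζ : Nat) => succ ζ) 0)
  ~> 7
type:
  Nat


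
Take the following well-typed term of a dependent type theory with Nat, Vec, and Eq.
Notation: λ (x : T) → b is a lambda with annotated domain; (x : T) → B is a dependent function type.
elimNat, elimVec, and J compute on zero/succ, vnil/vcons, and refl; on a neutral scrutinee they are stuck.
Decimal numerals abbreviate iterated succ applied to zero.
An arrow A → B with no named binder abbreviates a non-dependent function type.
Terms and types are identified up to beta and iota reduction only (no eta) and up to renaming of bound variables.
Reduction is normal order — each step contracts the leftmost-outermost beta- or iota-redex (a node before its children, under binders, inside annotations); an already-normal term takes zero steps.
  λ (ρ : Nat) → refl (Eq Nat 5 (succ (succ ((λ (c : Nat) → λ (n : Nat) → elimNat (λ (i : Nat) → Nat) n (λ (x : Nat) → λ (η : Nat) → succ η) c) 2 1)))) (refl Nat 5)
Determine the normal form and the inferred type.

normal form:
  λ (ρ : Nat) → refl (Eq Nat 5 5) (refl Nat 5)
inferred type:
  Nat → Eq (Eq Nat 5 5) (refl Nat 5) (refl Nat 5)
observation: reduction starts at a beta-redex, and 9 normal-order steps reach the normal form.


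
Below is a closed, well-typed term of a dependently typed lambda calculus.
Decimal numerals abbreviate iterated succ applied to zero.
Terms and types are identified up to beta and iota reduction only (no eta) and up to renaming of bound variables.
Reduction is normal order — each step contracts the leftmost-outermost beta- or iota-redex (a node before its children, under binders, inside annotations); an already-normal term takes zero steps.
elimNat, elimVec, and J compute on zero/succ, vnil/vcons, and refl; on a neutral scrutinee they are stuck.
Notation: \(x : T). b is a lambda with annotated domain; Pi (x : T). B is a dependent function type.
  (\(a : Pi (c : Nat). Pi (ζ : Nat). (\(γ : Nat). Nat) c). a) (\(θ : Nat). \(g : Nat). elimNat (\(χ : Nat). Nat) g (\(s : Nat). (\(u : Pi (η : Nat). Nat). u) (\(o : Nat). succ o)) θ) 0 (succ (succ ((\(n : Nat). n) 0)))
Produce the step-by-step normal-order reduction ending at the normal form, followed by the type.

reduction (normal order):
  (\(a : Pi (c : Nat). Pi (ζ : Nat). (\(γ : Nat). Nat) c). a) (\(θ : Nat). \(g : Nat). elimNat (\(χ : Nat). Nat) g (\(s : Nat). (\(u : Pi (η : Nat). Nat). u) (\(o : Nat). succ o)) θ) 0 (succ (succ ((\(n : Nat). n) 0)))
  ~> (\(a : Nat). \(c : Nat). elimNat (\(ζ : Nat). Nat) c (\(γ : Nat). (\(θ : Pi (g : Nat). Nat). θ) (\(χ : Nat). succ χ)) a) 0 (succ (succ ((\(s : Nat). s) 0)))
  ~> (\(a : Nat). elimNat (\(c : Nat). Nat) a (\(ζ : Nat). (\(γ : Pi (θ : Nat). Nat). γ) (\(g : Nat). succ g)) 0) (succ (succ ((\(χ : Nat). χ) 0)))
  ~> elimNat (\(a : Nat). Nat) (succ (succ ((\(c : Nat). c) 0))) (\(ζ : Nat). (\(γ : Pi (θ : Nat). Nat). γ) (\(g : Nat). succ g)) 0
  ~> succ (succ ((\(a : Nat). a) 0))
  ~> 2
type:
  Nat


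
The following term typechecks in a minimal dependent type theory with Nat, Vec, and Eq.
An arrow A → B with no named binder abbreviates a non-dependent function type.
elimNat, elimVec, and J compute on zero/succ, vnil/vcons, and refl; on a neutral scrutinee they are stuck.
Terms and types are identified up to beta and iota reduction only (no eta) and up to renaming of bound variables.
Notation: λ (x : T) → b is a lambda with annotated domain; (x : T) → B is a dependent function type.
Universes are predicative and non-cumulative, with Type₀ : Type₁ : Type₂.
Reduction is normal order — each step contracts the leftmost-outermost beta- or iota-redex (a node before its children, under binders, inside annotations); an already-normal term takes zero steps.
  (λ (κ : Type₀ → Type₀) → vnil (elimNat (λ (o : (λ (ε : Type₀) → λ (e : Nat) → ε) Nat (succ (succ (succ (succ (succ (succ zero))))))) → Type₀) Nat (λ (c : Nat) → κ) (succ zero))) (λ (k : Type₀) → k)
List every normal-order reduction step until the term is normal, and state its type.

reduction (normal order):
  (λ (κ : Type₀ → Type₀) → vnil (elimNat (λ (o : (λ (ε : Type₀) → λ (e : Nat) → ε) Nat (succ (succ (succ (succ (succ (succ zero))))))) → Type₀) Nat (λ (c : Nat) → κ) (succ zero))) (λ (k : Type₀) → k)
  ~> vnil (elimNat (λ (κ : (λ (o : Type₀) → λ (ε : Nat) → o) Nat (succ (succ (succ (succ (succ (succ zero))))))) → Type₀) Nat (λ (e : Nat) → λ (c : Type₀) → c) (succ zero))
  ~> vnil ((λ (κ : Nat) → λ (o : Type₀) → o) zero (elimNat (λ (ε : (λ (e : Type₀) → λ (c : Nat) → e) Nat (succ (succ (succ (succ (succ (succ zero))))))) → Type₀) Nat (λ (k : Nat) → λ (σ : Type₀) → σ) zero))
  ~> vnil ((λ (κ : Type₀) → κ) (elimNat (λ (o : (λ (ε : Type₀) → λ (e : Nat) → ε) Nat (succ (succ (succ (succ (succ (succ zero))))))) → Type₀) Nat (λ (c : Nat) → λ (k : Type₀) → k) zero))
  ~> vnil (elimNat (λ (κ : (λ (o : Type₀) → λ (ε : Nat) → o) Nat (succ (succ (succ (succ (succ (succ zero))))))) → Type₀) Nat (λ (e : Nat) → λ (c : Type₀) → c) zero)
  ~> vnil Nat
inferred type:
  Vec Nat zero


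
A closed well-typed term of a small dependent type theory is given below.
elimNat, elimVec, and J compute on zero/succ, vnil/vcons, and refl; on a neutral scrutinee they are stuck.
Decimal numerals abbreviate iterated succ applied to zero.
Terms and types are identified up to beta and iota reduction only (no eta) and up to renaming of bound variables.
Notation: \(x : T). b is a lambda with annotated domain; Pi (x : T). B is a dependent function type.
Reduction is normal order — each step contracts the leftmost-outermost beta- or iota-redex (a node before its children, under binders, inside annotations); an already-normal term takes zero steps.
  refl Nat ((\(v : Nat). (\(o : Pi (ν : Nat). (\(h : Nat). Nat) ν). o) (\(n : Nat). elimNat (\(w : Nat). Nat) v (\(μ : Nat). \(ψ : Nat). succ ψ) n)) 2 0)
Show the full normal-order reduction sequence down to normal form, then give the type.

reduction (normal order):
  refl Nat ((\(v : Nat). (\(o : Pi (ν : Nat). (\(h : Nat). Nat) ν). o) (\(n : Nat). elimNat (\(w : Nat). Nat) v (\(μ : Nat). \(ψ : Nat). succ ψ) n)) 2 0)
  ~> refl Nat ((\(v : Pi (o : Nat). (\(ν : Nat). Nat) o). v) (\(h : Nat). elimNat (\(n : Nat). Nat) 2 (\(w : Nat). \(μ : Nat). succ μ) h) 0)
  ~> refl Nat ((\(v : Nat). elimNat (\(o : Nat). Nat) 2 (\(ν : Nat). \(h : Nat). succ h) v) 0)
  ~> refl Nat (elimNat (\(v : Nat). Nat) 2 (\(o : Nat). \(ν : Nat). succ ν) 0)
  ~> refl Nat 2
the term's type:
  Eq Nat 2 2


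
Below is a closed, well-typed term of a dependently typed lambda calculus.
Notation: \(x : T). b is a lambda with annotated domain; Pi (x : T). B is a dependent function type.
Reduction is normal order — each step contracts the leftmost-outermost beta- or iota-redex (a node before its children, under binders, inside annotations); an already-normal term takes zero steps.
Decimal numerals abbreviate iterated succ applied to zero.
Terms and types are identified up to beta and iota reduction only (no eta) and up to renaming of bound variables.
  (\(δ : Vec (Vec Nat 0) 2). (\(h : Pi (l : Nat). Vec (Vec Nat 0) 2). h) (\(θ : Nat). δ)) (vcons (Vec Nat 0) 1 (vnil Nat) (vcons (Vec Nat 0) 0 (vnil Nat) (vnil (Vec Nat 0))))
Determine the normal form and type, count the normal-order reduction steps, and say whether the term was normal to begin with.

normal form:
  \(δ : Nat). vcons (Vec Nat 0) 1 (vnil Nat) (vcons (Vec Nat 0) 0 (vnil Nat) (vnil (Vec Nat 0)))
type:
  Pi (δ : Nat). Vec (Vec Nat 0) 2
normal-order step count: 2
term was already normal: no
first redex: a beta-redex


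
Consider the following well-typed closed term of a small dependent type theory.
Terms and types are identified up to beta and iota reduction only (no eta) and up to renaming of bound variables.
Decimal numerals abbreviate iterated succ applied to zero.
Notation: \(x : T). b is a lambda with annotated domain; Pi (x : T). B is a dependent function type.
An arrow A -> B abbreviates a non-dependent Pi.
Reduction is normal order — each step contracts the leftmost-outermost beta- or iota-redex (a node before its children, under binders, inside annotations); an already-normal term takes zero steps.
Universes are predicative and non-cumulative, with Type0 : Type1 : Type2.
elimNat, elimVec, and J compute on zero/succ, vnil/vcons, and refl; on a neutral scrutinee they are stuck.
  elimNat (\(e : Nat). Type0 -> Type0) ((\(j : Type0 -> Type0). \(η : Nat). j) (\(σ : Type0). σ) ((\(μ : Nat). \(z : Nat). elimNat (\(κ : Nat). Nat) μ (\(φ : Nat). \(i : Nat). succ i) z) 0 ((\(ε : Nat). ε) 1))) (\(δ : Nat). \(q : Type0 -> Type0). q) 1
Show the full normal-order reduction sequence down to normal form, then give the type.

normal-order reduction sequence:
  elimNat (\(e : Nat). Type0 -> Type0) ((\(j : Type0 -> Type0). \(η : Nat). j) (\(σ : Type0). σ) ((\(μ : Nat). \(z : Nat). elimNat (\(κ : Nat). Nat) μ (\(φ : Nat). \(i : Nat). succ i) z) 0 ((\(ε : Nat). ε) 1))) (\(δ : Nat). \(q : Type0 -> Type0). q) 1
  ~> (\(e : Nat). \(j : Type0 -> Type0). j) 0 (elimNat (\(η : Nat). Type0 -> Type0) ((\(σ : Type0 -> Type0). \(μ : Nat). σ) (\(z : Type0). z) ((\(κ : Nat). \(φ : Nat). elimNat (\(i : Nat). Nat) κ (\(ε : Nat). \(δ : Nat). succ δ) φ) 0 ((\(q : Nat). q) 1))) (\(n : Nat). \(r : Type0 -> Type0). r) 0)
  ~> (\(e : Type0 -> Type0). e) (elimNat (\(j : Nat). Type0 -> Type0) ((\(η : Type0 -> Type0). \(σ : Nat). η) (\(μ : Type0). μ) ((\(z : Nat). \(κ : Nat). elimNat (\(φ : Nat). Nat) z (\(i : Nat). \(ε : Nat). succ ε) κ) 0 ((\(δ : Nat). δ) 1))) (\(q : Nat). \(n : Type0 -> Type0). n) 0)
  ~> elimNat (\(e : Nat). Type0 -> Type0) ((\(j : Type0 -> Type0). \(η : Nat). j) (\(σ : Type0). σ) ((\(μ : Nat). \(z : Nat). elimNat (\(κ : Nat). Nat) μ (\(φ : Nat). \(i : Nat). succ i) z) 0 ((\(ε : Nat). ε) 1))) (\(δ : Nat). \(q : Type0 -> Type0). q) 0
  ~> (\(e : Type0 -> Type0). \(j : Nat). e) (\(η : Type0). η) ((\(σ : Nat). \(μ : Nat). elimNat (\(z : Nat). Nat) σ (\(κ : Nat). \(φ : Nat). succ φ) μ) 0 ((\(i : Nat). i) 1))
  ~> (\(e : Nat). \(j : Type0). j) ((\(η : Nat). \(σ : Nat). elimNat (\(μ : Nat). Nat) η (\(z : Nat). \(κ : Nat). succ κ) σ) 0 ((\(φ : Nat). φ) 1))
  ~> \(e : Type0). e
the term's type:
  Type0 -> Type0


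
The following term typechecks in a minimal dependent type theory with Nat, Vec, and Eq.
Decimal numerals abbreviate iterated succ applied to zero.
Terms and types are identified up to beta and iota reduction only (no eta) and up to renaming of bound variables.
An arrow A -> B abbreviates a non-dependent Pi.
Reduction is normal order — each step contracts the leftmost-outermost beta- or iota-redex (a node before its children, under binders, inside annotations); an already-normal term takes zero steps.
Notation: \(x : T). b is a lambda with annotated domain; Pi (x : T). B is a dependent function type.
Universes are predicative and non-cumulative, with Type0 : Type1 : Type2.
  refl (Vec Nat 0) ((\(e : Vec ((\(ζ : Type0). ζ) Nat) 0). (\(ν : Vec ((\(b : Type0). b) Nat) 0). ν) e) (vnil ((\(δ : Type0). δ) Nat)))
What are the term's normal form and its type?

normal form:
  refl (Vec Nat 0) (vnil Nat)
type:
  Eq (Vec Nat 0) (vnil Nat) (vnil Nat)
observation: the term reaches its normal form after 3 normal-order steps.


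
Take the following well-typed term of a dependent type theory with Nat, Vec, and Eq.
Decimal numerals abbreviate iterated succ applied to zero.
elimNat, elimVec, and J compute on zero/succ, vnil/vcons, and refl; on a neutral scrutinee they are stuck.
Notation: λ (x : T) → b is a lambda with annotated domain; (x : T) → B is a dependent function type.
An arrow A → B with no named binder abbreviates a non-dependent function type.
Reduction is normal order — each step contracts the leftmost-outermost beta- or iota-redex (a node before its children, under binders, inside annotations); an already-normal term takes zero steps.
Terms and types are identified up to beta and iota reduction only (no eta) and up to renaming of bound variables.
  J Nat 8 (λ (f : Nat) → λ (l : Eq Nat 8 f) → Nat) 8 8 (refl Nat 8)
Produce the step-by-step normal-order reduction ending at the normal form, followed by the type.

normal-order reduction:
  J Nat 8 (λ (f : Nat) → λ (l : Eq Nat 8 f) → Nat) 8 8 (refl Nat 8)
  ~> 8
type:
  Nat


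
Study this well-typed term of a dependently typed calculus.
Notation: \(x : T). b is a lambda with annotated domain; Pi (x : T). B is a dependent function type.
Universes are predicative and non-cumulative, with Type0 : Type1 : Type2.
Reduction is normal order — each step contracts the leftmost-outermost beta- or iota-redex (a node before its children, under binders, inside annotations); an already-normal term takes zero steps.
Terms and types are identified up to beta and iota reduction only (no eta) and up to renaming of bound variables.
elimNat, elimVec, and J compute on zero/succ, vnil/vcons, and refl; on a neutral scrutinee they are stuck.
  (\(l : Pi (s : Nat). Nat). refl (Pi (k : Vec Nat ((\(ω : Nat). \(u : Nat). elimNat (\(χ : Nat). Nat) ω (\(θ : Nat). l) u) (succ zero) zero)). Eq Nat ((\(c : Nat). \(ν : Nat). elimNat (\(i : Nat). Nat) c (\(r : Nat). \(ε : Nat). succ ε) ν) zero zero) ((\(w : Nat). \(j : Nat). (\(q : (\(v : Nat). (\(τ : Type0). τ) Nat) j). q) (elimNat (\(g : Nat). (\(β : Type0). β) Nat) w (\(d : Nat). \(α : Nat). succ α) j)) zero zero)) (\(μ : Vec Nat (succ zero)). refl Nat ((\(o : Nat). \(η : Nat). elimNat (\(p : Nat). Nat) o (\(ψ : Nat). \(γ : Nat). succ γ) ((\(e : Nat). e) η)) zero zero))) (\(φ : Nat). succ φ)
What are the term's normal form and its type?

reduced normal form:
  refl (Pi (l : Vec Nat (succ zero)). Eq Nat zero zero) (\(s : Vec Nat (succ zero)). refl Nat zero)
type:
  Eq (Pi (l : Vec Nat (succ zero)). Eq Nat zero zero) (\(s : Vec Nat (succ zero)). refl Nat zero) (\(k : Vec Nat (succ zero)). refl Nat zero)
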